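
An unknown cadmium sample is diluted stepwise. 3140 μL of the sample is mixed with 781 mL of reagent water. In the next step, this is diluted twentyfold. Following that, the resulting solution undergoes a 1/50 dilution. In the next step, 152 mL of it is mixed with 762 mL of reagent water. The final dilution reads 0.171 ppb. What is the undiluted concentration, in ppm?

257 ppm

Overall dilution factor = 249.7 × 20 × 50 × 6.013 = 1.50 × 10⁶.
Original = 0.171 ppb × 1.50 × 10⁶ = 2.57 × 10⁵ ppb = 257 ppm.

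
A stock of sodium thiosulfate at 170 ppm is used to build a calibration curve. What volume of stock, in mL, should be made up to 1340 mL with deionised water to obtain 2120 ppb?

16.7 mL

2120 ppb = 2.12 ppm.
V₁ = C₂V₂/C₁ = 2.12 × 1340 / 170 = 16.7 mL.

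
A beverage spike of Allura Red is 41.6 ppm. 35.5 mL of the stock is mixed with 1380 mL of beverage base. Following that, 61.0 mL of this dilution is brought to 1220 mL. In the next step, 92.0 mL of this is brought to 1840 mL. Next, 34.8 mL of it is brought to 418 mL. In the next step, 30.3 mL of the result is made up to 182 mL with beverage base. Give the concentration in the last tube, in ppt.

Overall dilution factor = 39.87 × 20 × 20 × 12.01 × 6.007 = 1.15 × 10⁶.
41.6 ppm / 1.15 × 10⁶ = 3.62 × 10⁻⁵ ppm = 36.2 ppt.

36.2 ppt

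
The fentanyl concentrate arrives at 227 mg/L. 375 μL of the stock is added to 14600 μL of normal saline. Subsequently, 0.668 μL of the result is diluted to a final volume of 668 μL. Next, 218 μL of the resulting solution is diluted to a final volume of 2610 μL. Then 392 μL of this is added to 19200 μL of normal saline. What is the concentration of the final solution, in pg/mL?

9.50 pg/mL

Overall dilution factor = 39.93 × 1000 × 11.97 × 49.98 = 2.39 × 10⁷.
227 mg/L / 2.39 × 10⁷ = 9.50 × 10⁻⁶ mg/L = 9.50 pg/mL.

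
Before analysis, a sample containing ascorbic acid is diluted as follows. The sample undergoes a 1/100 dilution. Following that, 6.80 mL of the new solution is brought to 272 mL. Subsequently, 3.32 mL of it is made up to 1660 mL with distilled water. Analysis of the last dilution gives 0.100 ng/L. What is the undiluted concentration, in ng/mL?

Overall dilution factor = 100 × 40 × 500 = 2.00 × 10⁶.
Original = 0.100 ng/L × 2.00 × 10⁶ = 2.00 × 10⁵ ng/L = 200 ng/mL.

200 ng/mL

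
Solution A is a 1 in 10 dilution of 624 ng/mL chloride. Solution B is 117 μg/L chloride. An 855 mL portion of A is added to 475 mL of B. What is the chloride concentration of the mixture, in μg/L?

C_A = 624 ng/mL / 10 = 62.4 ng/mL.
C_B = 117 μg/L = 117 ng/mL.
C_mix = (C_A·V_A + C_B·V_B)/(V_A + V_B) = (62.4×855 + 117×475) / 1330 = 81.9 ng/mL = 81.9 μg/L.

81.9 μg/L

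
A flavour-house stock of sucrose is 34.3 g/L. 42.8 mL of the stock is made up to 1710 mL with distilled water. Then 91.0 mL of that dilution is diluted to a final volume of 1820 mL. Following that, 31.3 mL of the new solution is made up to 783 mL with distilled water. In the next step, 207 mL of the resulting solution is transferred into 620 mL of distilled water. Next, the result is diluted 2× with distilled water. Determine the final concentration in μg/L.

215 μg/L

Overall dilution factor = 39.95 × 20 × 25.02 × 3.995 × 2 = 1.60 × 10⁵.
34.3 g/L / 1.60 × 10⁵ = 2.15 × 10⁻⁴ g/L = 215 μg/L.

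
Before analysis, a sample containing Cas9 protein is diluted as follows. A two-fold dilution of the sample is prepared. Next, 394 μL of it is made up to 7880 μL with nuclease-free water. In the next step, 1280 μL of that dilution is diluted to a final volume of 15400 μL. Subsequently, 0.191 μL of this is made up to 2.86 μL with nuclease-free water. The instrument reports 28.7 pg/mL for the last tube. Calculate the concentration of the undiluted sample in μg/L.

207 μg/L

Overall dilution factor = 2 × 20 × 12.03 × 14.97 = 7206.
Original = 28.7 pg/mL × 7206 = 2.07 × 10⁵ pg/mL = 207 μg/L.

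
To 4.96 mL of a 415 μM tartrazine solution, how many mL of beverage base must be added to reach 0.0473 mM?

0.0473 mM = 47.3 μM.
V₂ = C₁V₁/C₂ = 415 × 4.96 / 47.3 = 43.5 mL.
Diluent to add = V₂ − V₁ = 43.5 − 4.96 = 38.6 mL.

38.6 mL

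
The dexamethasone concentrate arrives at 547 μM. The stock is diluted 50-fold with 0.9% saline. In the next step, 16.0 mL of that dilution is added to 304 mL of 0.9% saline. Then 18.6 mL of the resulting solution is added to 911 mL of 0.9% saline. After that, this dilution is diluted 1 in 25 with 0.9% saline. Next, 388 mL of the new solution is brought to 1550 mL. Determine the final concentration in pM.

Overall dilution factor = 50 × 20 × 49.98 × 25 × 3.995 = 4.99 × 10⁶.
547 μM / 4.99 × 10⁶ = 1.10 × 10⁻⁴ μM = 110 pM.

110 pM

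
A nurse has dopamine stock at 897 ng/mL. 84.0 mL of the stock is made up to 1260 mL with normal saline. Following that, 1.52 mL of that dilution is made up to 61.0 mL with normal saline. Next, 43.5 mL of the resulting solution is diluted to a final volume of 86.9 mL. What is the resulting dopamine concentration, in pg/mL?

Overall dilution factor = 15 × 40.13 × 1.998 = 1203.
897 ng/mL / 1203 = 0.746 ng/mL = 746 pg/mL.

746 pg/mL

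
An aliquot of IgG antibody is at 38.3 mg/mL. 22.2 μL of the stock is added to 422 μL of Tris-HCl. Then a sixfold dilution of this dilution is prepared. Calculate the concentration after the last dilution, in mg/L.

Overall dilution factor = 20.01 × 6 = 120.
38.3 mg/mL / 120 = 0.319 mg/mL = 319 mg/L.

319 mg/L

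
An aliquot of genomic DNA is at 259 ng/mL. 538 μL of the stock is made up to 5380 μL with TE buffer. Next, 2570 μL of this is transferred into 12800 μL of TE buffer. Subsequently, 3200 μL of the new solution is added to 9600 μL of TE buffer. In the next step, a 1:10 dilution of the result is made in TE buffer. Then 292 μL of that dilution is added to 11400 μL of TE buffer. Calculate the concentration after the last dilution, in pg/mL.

2.70 pg/mL

Overall dilution factor = 10 × 5.981 × 4 × 10 × 40.04 = 9.58 × 10⁴.
259 ng/mL / 9.58 × 10⁴ = 2.70 × 10⁻³ ng/mL = 2.70 pg/mL.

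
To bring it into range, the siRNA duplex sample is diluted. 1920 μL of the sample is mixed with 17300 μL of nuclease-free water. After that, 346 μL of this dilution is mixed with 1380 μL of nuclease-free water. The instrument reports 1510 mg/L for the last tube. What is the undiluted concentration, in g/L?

Overall dilution factor = 10.01 × 4.988 = 49.9.
Original = 1510 mg/L × 49.9 = 7.54 × 10⁴ mg/L = 75.4 g/L.

75.4 g/L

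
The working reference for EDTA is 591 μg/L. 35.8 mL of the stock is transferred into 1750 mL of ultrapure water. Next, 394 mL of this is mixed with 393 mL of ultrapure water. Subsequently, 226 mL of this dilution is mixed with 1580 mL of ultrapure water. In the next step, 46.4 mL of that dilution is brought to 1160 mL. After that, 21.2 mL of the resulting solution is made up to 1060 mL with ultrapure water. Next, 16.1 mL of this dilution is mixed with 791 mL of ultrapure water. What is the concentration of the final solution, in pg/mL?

Overall dilution factor = 49.88 × 1.997 × 7.991 × 25 × 50 × 50.13 = 4.99 × 10⁷.
591 μg/L / 4.99 × 10⁷ = 1.18 × 10⁻⁵ μg/L = 0.0118 pg/mL.

0.0118 pg/mL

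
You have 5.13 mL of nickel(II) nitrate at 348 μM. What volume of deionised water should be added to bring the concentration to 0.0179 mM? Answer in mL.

94.6 mL

0.0179 mM = 17.9 μM.
V₂ = C₁V₁/C₂ = 348 × 5.13 / 17.9 = 99.7 mL.
Diluent to add = V₂ − V₁ = 99.7 − 5.13 = 94.6 mL.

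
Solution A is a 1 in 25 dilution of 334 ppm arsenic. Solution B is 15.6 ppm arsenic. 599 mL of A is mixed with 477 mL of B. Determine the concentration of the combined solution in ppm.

C_A = 334 ppm / 25 = 13.4 ppm.
C_mix = (C_A·V_A + C_B·V_B)/(V_A + V_B) = (13.4×599 + 15.6×477) / 1076 = 14.4 ppm.

14.4 ppm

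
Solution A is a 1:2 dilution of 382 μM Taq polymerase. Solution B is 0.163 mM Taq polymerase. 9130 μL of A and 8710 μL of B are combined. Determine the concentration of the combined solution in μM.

177 μM

C_A = 382 μM / 2 = 191 μM.
C_B = 0.163 mM = 163 μM.
C_mix = (C_A·V_A + C_B·V_B)/(V_A + V_B) = (191×9130 + 163×8710) / 17840 = 177 μM.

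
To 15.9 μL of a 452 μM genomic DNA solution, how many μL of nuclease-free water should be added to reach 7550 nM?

936 μL

7550 nM = 7.55 μM.
V₂ = C₁V₁/C₂ = 452 × 15.9 / 7.55 = 952 μL.
Diluent to add = V₂ − V₁ = 952 − 15.9 = 936 μL.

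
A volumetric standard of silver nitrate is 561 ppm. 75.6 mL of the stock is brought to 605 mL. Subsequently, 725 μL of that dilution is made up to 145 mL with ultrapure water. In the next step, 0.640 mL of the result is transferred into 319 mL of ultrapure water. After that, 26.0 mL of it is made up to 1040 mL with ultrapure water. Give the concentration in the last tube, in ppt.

Overall dilution factor = 8.003 × 200 × 499.4 × 40 = 3.20 × 10⁷.
561 ppm / 3.20 × 10⁷ = 1.75 × 10⁻⁵ ppm = 17.5 ppt.

17.5 ppt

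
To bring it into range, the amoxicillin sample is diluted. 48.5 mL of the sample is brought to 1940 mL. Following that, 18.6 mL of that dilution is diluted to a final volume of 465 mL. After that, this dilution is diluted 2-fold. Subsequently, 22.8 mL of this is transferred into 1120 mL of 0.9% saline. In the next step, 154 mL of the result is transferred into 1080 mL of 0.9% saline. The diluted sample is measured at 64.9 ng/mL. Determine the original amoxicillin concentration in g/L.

52.1 g/L

Overall dilution factor = 40 × 25 × 2 × 50.12 × 8.013 = 8.03 × 10⁵.
Original = 64.9 ng/mL × 8.03 × 10⁵ = 5.21 × 10⁷ ng/mL = 52.1 g/L.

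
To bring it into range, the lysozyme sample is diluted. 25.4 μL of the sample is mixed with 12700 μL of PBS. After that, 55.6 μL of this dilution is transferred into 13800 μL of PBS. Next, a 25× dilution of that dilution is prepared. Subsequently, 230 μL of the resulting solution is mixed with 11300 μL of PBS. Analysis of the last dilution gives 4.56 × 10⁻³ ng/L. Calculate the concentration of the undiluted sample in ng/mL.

714 ng/mL

Overall dilution factor = 501 × 249.2 × 25 × 50.13 = 1.56 × 10⁸.
Original = 4.56 × 10⁻³ ng/L × 1.56 × 10⁸ = 7.14 × 10⁵ ng/L = 714 ng/mL.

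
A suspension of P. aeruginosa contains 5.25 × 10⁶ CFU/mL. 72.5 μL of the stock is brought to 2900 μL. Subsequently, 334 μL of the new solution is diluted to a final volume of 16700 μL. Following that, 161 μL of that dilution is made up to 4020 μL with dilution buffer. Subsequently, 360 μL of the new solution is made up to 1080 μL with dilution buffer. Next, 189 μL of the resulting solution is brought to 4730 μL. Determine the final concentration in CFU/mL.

Overall dilution factor = 40 × 50 × 24.97 × 3 × 25.03 = 3.75 × 10⁶.
5.25 × 10⁶ CFU/mL / 3.75 × 10⁶ = 1.40 CFU/mL.

1.40 CFU/mL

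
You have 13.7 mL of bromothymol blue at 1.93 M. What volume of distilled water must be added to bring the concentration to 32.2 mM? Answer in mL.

807 mL

32.2 mM = 0.0322 M.
V₂ = C₁V₁/C₂ = 1.93 × 13.7 / 0.0322 = 821 mL.
Diluent to add = V₂ − V₁ = 821 − 13.7 = 807 mL.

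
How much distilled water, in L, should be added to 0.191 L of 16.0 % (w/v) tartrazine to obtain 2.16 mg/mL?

2.16 mg/mL = 0.216 % (w/v).
V₂ = C₁V₁/C₂ = 16.0 × 0.191 / 0.216 = 14.1 L.
Diluent to add = V₂ − V₁ = 14.1 − 0.191 = 14.0 L.

14.0 L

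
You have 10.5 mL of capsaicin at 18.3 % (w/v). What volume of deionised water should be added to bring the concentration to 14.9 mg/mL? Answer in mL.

118 mL

14.9 mg/mL = 1.49 % (w/v).
V₂ = C₁V₁/C₂ = 18.3 × 10.5 / 1.49 = 129 mL.
Diluent to add = V₂ − V₁ = 129 − 10.5 = 118 mL.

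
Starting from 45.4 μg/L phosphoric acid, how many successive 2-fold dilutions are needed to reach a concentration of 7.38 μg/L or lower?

Need 2ⁿ ≥ 6.15, so n ≥ log(6.15)/log(2) = 2.62.
Minimum whole steps: n = 3.

3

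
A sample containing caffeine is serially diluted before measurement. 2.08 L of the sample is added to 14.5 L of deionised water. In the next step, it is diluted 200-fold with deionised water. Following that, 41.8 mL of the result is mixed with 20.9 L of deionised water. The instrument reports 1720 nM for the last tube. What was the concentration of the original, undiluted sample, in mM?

1370 mM

Overall dilution factor = 7.971 × 200 × 501 = 7.99 × 10⁵.
Original = 1720 nM × 7.99 × 10⁵ = 1.37 × 10⁹ nM = 1370 mM.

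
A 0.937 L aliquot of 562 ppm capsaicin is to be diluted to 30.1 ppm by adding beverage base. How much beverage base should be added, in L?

16.6 L

V₂ = C₁V₁/C₂ = 562 × 0.937 / 30.1 = 17.5 L.
Diluent to add = V₂ − V₁ = 17.5 − 0.937 = 16.6 L.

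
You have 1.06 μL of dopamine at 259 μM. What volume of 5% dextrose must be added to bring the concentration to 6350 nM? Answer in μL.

6350 nM = 6.35 μM.
V₂ = C₁V₁/C₂ = 259 × 1.06 / 6.35 = 43.2 μL.
Diluent to add = V₂ − V₁ = 43.2 − 1.06 = 42.2 μL.

42.2 μL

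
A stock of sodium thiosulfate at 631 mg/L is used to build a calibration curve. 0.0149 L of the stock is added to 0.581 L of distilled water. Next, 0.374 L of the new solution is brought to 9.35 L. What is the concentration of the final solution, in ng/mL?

631 ng/mL

Overall dilution factor = 39.99 × 25 = 1000.
631 mg/L / 1000 = 0.631 mg/L = 631 ng/mL.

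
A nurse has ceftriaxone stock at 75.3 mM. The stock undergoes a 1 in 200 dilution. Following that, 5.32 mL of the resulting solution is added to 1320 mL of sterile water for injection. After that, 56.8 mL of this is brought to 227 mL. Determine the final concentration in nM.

Overall dilution factor = 200 × 249.1 × 3.996 = 1.99 × 10⁵.
75.3 mM / 1.99 × 10⁵ = 3.78 × 10⁻⁴ mM = 378 nM.

378 nM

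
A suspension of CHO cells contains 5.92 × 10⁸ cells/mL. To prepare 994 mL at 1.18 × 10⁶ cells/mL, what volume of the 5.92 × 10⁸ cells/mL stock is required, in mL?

V₁ = C₂V₂/C₁ = 1.18 × 10⁶ × 994 / 5.92 × 10⁸ = 1.98 mL.

1.98 mL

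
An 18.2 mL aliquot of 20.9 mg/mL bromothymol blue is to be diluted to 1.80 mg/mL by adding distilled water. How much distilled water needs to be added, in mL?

193 mL

V₂ = C₁V₁/C₂ = 20.9 × 18.2 / 1.80 = 211 mL.
Diluent to add = V₂ − V₁ = 211 − 18.2 = 193 mL.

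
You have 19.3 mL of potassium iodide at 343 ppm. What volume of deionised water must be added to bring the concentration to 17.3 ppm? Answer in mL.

363 mL

V₂ = C₁V₁/C₂ = 343 × 19.3 / 17.3 = 383 mL.
Diluent to add = V₂ − V₁ = 383 − 19.3 = 363 mL.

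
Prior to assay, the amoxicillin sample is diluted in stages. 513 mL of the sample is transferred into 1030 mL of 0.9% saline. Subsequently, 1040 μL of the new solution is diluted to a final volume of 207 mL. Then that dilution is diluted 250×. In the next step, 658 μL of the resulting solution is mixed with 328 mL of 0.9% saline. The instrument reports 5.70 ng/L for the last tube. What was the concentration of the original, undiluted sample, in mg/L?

Overall dilution factor = 3.008 × 199.0 × 250 × 499.5 = 7.48 × 10⁷.
Original = 5.70 ng/L × 7.48 × 10⁷ = 4.26 × 10⁸ ng/L = 426 mg/L.

426 mg/L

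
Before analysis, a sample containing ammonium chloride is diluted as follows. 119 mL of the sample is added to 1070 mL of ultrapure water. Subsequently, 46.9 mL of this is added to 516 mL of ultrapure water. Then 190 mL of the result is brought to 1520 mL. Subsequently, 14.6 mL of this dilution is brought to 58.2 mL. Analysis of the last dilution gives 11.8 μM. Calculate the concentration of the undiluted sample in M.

Overall dilution factor = 9.992 × 12.00 × 8 × 3.986 = 3824.
Original = 11.8 μM × 3824 = 4.51 × 10⁴ μM = 0.0451 M.

0.0451 M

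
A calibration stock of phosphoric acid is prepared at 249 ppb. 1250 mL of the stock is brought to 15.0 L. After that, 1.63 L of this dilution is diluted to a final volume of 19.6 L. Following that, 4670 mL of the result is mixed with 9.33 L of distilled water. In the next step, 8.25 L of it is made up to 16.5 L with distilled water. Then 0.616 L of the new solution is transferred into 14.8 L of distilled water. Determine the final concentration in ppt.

11.5 ppt

Overall dilution factor = 12 × 12.02 × 2.998 × 2 × 25.03 = 2.17 × 10⁴.
249 ppb / 2.17 × 10⁴ = 0.0115 ppb = 11.5 ppt.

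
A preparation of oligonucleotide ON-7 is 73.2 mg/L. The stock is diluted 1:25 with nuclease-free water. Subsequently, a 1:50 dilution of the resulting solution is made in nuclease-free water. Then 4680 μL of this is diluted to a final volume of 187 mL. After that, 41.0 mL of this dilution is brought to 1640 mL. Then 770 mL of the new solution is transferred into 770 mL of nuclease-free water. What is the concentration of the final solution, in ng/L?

18.3 ng/L

Overall dilution factor = 25 × 50 × 39.96 × 40 × 2 = 4.00 × 10⁶.
73.2 mg/L / 4.00 × 10⁶ = 1.83 × 10⁻⁵ mg/L = 18.3 ng/L.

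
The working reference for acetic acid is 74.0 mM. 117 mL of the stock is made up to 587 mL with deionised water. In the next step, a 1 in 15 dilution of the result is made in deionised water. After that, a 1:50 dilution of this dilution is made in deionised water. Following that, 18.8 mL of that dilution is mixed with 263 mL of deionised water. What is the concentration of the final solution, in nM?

Overall dilution factor = 5.017 × 15 × 50 × 14.99 = 5.64 × 10⁴.
74.0 mM / 5.64 × 10⁴ = 1.31 × 10⁻³ mM = 1310 nM.

1310 nM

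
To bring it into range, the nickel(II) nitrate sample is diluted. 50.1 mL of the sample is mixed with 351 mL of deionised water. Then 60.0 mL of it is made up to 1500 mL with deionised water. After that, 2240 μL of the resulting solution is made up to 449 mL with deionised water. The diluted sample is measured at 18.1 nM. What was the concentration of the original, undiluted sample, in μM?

726 μM

Overall dilution factor = 8.006 × 25 × 200.4 = 4.01 × 10⁴.
Original = 18.1 nM × 4.01 × 10⁴ = 7.26 × 10⁵ nM = 726 μM.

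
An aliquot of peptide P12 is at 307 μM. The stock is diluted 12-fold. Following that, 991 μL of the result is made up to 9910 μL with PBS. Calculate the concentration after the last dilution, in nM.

Overall dilution factor = 12 × 10 = 120.
307 μM / 120 = 2.56 μM = 2560 nM.

2560 nM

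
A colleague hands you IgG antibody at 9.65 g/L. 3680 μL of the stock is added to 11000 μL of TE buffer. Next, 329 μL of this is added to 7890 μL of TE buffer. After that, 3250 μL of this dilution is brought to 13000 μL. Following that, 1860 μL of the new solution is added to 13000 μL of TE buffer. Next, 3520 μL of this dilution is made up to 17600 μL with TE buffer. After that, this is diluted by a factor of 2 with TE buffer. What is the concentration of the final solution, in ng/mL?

303 ng/mL

Overall dilution factor = 3.989 × 24.98 × 4 × 7.989 × 5 × 2 = 3.18 × 10⁴.
9.65 g/L / 3.18 × 10⁴ = 3.03 × 10⁻⁴ g/L = 303 ng/mL.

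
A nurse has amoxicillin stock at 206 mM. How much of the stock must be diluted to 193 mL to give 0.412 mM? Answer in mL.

0.386 mL

V₁ = C₂V₂/C₁ = 0.412 × 193 / 206 = 0.386 mL.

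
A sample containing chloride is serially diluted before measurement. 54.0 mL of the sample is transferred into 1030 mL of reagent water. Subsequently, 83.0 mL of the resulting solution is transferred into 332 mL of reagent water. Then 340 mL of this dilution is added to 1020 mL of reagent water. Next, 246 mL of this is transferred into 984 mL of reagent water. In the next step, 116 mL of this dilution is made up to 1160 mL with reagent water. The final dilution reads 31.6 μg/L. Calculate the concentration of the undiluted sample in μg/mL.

Overall dilution factor = 20.07 × 5 × 4 × 5 × 10 = 2.01 × 10⁴.
Original = 31.6 μg/L × 2.01 × 10⁴ = 6.34 × 10⁵ μg/L = 634 μg/mL.

634 μg/mL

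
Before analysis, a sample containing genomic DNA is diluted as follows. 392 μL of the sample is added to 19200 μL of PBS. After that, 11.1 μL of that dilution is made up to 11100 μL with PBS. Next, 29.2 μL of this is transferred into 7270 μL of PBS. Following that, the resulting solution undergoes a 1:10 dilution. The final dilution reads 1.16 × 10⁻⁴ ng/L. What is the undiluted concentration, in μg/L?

Overall dilution factor = 49.98 × 1000 × 250.0 × 10 = 1.25 × 10⁸.
Original = 1.16 × 10⁻⁴ ng/L × 1.25 × 10⁸ = 1.45 × 10⁴ ng/L = 14.5 μg/L.

14.5 μg/L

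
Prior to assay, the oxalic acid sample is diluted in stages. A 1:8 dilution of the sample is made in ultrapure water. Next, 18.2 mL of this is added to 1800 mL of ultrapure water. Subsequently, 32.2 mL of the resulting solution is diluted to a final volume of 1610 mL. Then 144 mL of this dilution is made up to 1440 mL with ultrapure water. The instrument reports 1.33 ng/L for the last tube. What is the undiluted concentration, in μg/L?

Overall dilution factor = 8 × 99.90 × 50 × 10 = 4.00 × 10⁵.
Original = 1.33 ng/L × 4.00 × 10⁵ = 5.31 × 10⁵ ng/L = 531 μg/L.

531 μg/L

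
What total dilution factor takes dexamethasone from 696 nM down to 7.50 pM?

Factor = C₀/C_target = 696 nM / 7.50 pM = 9.28 × 10⁴.

9.28 × 10⁴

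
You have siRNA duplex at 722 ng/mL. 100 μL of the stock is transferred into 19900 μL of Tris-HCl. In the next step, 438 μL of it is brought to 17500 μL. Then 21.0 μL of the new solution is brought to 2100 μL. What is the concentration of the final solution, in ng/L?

Overall dilution factor = 200 × 39.95 × 100 = 7.99 × 10⁵.
722 ng/mL / 7.99 × 10⁵ = 9.04 × 10⁻⁴ ng/mL = 0.904 ng/L.

0.904 ng/L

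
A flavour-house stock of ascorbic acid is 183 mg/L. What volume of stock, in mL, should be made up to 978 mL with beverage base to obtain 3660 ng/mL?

19.6 mL

3660 ng/mL = 3.66 mg/L.
V₁ = C₂V₂/C₁ = 3.66 × 978 / 183 = 19.6 mL.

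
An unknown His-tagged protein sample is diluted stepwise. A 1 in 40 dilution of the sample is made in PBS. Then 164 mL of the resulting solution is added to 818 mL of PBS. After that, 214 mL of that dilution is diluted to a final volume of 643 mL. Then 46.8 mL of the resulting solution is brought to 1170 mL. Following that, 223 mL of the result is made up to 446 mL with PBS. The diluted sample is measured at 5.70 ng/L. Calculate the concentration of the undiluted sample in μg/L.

Overall dilution factor = 40 × 5.988 × 3.005 × 25 × 2 = 3.60 × 10⁴.
Original = 5.70 ng/L × 3.60 × 10⁴ = 2.05 × 10⁵ ng/L = 205 μg/L.

205 μg/L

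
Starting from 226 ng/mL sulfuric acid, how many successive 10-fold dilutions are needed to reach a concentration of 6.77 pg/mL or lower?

Need 10ⁿ ≥ 3.34 × 10⁴, so n ≥ log(3.34 × 10⁴)/log(10) = 4.52.
Minimum whole steps: n = 5.

5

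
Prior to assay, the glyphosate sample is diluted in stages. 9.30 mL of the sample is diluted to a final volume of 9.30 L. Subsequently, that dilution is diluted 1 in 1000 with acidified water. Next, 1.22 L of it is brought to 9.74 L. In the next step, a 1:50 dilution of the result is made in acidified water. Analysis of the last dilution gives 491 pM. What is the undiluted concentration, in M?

0.196 M

Overall dilution factor = 1000 × 1000 × 7.984 × 50 = 3.99 × 10⁸.
Original = 491 pM × 3.99 × 10⁸ = 1.96 × 10¹¹ pM = 0.196 M.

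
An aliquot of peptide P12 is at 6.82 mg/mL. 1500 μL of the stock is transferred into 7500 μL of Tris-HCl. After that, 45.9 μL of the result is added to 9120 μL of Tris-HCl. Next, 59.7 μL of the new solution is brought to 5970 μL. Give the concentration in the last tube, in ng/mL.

56.9 ng/mL

Overall dilution factor = 6 × 199.7 × 100 = 1.20 × 10⁵.
6.82 mg/mL / 1.20 × 10⁵ = 5.69 × 10⁻⁵ mg/mL = 56.9 ng/mL.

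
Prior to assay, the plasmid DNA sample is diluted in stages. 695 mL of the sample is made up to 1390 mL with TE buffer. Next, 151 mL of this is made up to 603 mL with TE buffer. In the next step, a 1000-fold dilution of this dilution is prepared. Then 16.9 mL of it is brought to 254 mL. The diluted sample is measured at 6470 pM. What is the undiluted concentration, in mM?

0.777 mM

Overall dilution factor = 2 × 3.993 × 1000 × 15.03 = 1.20 × 10⁵.
Original = 6470 pM × 1.20 × 10⁵ = 7.77 × 10⁸ pM = 0.777 mM.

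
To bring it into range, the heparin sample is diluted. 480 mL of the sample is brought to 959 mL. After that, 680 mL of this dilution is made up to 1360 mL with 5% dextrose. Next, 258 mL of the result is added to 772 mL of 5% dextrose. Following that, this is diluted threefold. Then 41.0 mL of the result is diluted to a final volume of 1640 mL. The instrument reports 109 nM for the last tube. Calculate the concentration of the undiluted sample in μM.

Overall dilution factor = 1.998 × 2 × 3.992 × 3 × 40 = 1914.
Original = 109 nM × 1914 = 2.09 × 10⁵ nM = 209 μM.

209 μM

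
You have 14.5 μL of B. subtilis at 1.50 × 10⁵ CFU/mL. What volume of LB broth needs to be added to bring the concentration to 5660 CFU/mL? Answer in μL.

370 μL

V₂ = C₁V₁/C₂ = 1.50 × 10⁵ × 14.5 / 5660 = 384 μL.
Diluent to add = V₂ − V₁ = 384 − 14.5 = 370 μL.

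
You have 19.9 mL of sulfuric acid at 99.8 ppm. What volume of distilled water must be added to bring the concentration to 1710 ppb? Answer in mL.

1710 ppb = 1.71 ppm.
V₂ = C₁V₁/C₂ = 99.8 × 19.9 / 1.71 = 1161 mL.
Diluent to add = V₂ − V₁ = 1161 − 19.9 = 1140 mL.

1140 mL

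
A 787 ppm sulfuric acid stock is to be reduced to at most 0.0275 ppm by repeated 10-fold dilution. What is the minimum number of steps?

Need 10ⁿ ≥ 2.86 × 10⁴, so n ≥ log(2.86 × 10⁴)/log(10) = 4.46.
Minimum whole steps: n = 5.

5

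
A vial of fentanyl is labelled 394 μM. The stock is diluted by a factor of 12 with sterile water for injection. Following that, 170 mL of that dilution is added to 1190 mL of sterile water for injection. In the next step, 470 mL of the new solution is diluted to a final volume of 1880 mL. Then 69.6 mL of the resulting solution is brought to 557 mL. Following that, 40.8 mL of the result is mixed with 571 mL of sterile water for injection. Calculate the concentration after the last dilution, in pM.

8550 pM

Overall dilution factor = 12 × 8 × 4 × 8.003 × 15.00 = 4.61 × 10⁴.
394 μM / 4.61 × 10⁴ = 8.55 × 10⁻³ μM = 8550 pM.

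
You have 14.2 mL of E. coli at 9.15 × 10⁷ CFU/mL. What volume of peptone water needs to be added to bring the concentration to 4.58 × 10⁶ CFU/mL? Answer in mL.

269 mL

V₂ = C₁V₁/C₂ = 9.15 × 10⁷ × 14.2 / 4.58 × 10⁶ = 284 mL.
Diluent to add = V₂ − V₁ = 284 − 14.2 = 269 mL.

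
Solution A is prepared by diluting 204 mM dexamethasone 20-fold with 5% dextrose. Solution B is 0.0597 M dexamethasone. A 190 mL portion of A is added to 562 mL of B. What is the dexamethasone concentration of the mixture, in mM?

47.2 mM

C_A = 204 mM / 20 = 10.2 mM.
C_B = 0.0597 M = 59.7 mM.
C_mix = (C_A·V_A + C_B·V_B)/(V_A + V_B) = (10.2×190 + 59.7×562) / 752.0 = 47.2 mM.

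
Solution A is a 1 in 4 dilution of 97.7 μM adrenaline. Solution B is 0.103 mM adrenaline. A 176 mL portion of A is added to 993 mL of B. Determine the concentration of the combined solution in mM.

0.0912 mM

C_A = 97.7 μM / 4 = 24.4 μM.
C_B = 0.103 mM = 103 μM.
C_mix = (C_A·V_A + C_B·V_B)/(V_A + V_B) = (24.4×176 + 103×993) / 1169 = 91.2 μM = 0.0912 mM.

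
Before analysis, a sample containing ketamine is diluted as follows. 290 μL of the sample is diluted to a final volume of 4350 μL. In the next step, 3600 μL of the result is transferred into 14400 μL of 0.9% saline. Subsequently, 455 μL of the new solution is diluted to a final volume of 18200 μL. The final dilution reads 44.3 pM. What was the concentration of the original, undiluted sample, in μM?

Overall dilution factor = 15 × 5 × 40 = 3000.
Original = 44.3 pM × 3000 = 1.33 × 10⁵ pM = 0.133 μM.

0.133 μM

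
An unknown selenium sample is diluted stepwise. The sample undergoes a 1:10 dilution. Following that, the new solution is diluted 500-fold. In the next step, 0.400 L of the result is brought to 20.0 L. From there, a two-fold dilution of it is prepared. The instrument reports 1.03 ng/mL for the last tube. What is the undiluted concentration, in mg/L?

Overall dilution factor = 10 × 500 × 50 × 2 = 5.00 × 10⁵.
Original = 1.03 ng/mL × 5.00 × 10⁵ = 5.15 × 10⁵ ng/mL = 515 mg/L.

515 mg/L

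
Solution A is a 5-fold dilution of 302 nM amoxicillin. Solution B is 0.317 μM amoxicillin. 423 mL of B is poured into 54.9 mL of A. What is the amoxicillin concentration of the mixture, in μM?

C_A = 302 nM / 5 = 60.4 nM.
C_B = 0.317 μM = 317 nM.
C_mix = (C_A·V_A + C_B·V_B)/(V_A + V_B) = (60.4×54.9 + 317×423) / 477.9 = 288 nM = 0.288 μM.

0.288 μM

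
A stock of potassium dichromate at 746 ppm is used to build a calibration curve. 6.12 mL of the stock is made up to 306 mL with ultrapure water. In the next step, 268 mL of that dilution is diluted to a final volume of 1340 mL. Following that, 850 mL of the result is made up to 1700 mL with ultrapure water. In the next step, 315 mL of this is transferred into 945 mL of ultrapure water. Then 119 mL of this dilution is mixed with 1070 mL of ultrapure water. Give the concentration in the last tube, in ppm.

Overall dilution factor = 50 × 5 × 2 × 4 × 9.992 = 2.00 × 10⁴.
746 ppm / 2.00 × 10⁴ = 0.0373 ppm.

0.0373 ppm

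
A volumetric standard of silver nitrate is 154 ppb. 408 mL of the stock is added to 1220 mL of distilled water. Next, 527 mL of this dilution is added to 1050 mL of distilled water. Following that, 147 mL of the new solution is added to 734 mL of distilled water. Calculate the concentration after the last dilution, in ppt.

2150 ppt

Overall dilution factor = 3.990 × 2.992 × 5.993 = 71.6.
154 ppb / 71.6 = 2.15 ppb = 2150 ppt.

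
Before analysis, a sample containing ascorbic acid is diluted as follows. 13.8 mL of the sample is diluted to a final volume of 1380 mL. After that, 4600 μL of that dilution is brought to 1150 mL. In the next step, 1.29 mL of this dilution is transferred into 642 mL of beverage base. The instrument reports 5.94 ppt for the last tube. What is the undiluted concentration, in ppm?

74.1 ppm

Overall dilution factor = 100 × 250 × 498.7 = 1.25 × 10⁷.
Original = 5.94 ppt × 1.25 × 10⁷ = 7.41 × 10⁷ ppt = 74.1 ppm.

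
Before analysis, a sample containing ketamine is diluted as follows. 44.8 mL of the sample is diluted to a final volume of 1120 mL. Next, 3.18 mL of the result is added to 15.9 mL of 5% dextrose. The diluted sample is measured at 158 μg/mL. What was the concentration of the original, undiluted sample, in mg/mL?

Overall dilution factor = 25 × 6 = 150.
Original = 158 μg/mL × 150 = 2.37 × 10⁴ μg/mL = 23.7 mg/mL.

23.7 mg/mL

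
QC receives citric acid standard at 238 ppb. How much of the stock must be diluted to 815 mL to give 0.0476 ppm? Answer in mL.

163 mL

0.0476 ppm = 47.6 ppb.
V₁ = C₂V₂/C₁ = 47.6 × 815 / 238 = 163 mL.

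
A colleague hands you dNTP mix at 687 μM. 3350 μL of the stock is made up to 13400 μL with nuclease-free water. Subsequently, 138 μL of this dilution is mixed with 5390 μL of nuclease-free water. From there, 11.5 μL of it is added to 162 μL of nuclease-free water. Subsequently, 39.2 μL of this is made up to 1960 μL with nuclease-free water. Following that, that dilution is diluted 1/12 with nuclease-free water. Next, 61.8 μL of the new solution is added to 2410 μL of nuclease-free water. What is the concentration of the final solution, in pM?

11.8 pM

Overall dilution factor = 4 × 40.06 × 15.09 × 50 × 12 × 40.00 = 5.80 × 10⁷.
687 μM / 5.80 × 10⁷ = 1.18 × 10⁻⁵ μM = 11.8 pM.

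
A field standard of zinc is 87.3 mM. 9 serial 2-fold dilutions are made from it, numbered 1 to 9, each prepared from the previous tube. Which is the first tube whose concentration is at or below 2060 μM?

Tube n has concentration 87.3 mM / 2ⁿ.
Need 2ⁿ ≥ 87.3 mM / 2060 μM = 42.4, so n ≥ 5.41.
First such tube: n = 6.

tube 6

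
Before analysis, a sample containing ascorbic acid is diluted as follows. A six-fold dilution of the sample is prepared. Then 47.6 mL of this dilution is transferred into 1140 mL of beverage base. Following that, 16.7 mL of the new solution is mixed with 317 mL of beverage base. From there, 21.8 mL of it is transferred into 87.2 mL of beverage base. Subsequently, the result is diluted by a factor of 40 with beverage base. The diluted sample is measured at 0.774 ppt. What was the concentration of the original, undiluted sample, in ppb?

Overall dilution factor = 6 × 24.95 × 19.98 × 5 × 40 = 5.98 × 10⁵.
Original = 0.774 ppt × 5.98 × 10⁵ = 4.63 × 10⁵ ppt = 463 ppb.

463 ppb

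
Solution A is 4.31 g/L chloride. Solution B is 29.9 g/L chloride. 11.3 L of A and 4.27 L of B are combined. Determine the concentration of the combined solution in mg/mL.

C_mix = (C_A·V_A + C_B·V_B)/(V_A + V_B) = (4.31×11.3 + 29.9×4.27) / 15.57 = 11.3 g/L = 11.3 mg/mL.

11.3 mg/mL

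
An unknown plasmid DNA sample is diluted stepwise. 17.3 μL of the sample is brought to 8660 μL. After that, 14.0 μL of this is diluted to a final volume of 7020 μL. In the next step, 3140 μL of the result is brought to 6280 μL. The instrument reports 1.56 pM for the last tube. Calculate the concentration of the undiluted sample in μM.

Overall dilution factor = 500.6 × 501.4 × 2 = 5.02 × 10⁵.
Original = 1.56 pM × 5.02 × 10⁵ = 7.83 × 10⁵ pM = 0.783 μM.

0.783 μM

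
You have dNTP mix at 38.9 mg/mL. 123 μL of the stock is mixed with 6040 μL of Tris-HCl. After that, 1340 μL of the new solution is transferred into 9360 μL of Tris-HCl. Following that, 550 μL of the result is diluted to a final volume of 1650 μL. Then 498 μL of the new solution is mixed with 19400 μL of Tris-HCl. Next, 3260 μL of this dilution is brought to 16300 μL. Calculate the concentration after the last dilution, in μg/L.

Overall dilution factor = 50.11 × 7.985 × 3 × 39.96 × 5 = 2.40 × 10⁵.
38.9 mg/mL / 2.40 × 10⁵ = 1.62 × 10⁻⁴ mg/mL = 162 μg/L.

162 μg/L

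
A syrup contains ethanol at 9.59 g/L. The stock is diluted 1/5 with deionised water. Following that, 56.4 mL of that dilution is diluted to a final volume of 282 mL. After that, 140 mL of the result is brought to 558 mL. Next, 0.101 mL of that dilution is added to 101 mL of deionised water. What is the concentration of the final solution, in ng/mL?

96.1 ng/mL

Overall dilution factor = 5 × 5 × 3.986 × 1001 = 9.97 × 10⁴.
9.59 g/L / 9.97 × 10⁴ = 9.61 × 10⁻⁵ g/L = 96.1 ng/mL.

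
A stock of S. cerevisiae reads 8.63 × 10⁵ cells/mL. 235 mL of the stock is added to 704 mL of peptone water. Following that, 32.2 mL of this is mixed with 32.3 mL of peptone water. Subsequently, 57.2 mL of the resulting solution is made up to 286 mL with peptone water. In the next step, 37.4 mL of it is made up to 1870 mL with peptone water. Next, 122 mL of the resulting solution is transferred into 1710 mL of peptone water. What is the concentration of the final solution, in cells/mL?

Overall dilution factor = 3.996 × 2.003 × 5 × 50 × 15.02 = 3.00 × 10⁴.
8.63 × 10⁵ cells/mL / 3.00 × 10⁴ = 28.7 cells/mL.

28.7 cells/mL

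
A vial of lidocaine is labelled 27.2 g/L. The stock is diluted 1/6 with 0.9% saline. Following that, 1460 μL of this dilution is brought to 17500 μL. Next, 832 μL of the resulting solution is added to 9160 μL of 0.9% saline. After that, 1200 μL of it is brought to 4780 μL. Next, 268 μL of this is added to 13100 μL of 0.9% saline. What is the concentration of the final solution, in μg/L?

Overall dilution factor = 6 × 11.99 × 12.01 × 3.983 × 49.88 = 1.72 × 10⁵.
27.2 g/L / 1.72 × 10⁵ = 1.58 × 10⁻⁴ g/L = 158 μg/L.

158 μg/L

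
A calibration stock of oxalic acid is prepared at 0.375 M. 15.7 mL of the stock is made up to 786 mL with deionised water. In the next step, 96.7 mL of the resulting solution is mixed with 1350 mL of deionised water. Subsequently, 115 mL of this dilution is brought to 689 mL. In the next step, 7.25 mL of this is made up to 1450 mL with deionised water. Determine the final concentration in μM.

0.418 μM

Overall dilution factor = 50.06 × 14.96 × 5.991 × 200 = 8.97 × 10⁵.
0.375 M / 8.97 × 10⁵ = 4.18 × 10⁻⁷ M = 0.418 μM.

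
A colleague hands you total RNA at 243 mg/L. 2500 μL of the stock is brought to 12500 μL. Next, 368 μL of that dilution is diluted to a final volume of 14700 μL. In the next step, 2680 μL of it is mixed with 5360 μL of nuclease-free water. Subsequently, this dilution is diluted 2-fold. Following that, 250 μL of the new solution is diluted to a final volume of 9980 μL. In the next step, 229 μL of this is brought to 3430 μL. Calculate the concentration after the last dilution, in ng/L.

Overall dilution factor = 5 × 39.95 × 3 × 2 × 39.92 × 14.98 = 7.17 × 10⁵.
243 mg/L / 7.17 × 10⁵ = 3.39 × 10⁻⁴ mg/L = 339 ng/L.

339 ng/L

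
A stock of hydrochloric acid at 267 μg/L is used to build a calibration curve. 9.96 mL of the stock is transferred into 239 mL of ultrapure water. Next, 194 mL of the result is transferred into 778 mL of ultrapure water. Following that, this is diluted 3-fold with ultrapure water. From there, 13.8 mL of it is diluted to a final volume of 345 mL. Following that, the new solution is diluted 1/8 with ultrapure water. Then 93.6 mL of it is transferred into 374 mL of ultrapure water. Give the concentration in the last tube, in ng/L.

Overall dilution factor = 25.00 × 5.010 × 3 × 25 × 8 × 4.996 = 3.75 × 10⁵.
267 μg/L / 3.75 × 10⁵ = 7.11 × 10⁻⁴ μg/L = 0.711 ng/L.

0.711 ng/L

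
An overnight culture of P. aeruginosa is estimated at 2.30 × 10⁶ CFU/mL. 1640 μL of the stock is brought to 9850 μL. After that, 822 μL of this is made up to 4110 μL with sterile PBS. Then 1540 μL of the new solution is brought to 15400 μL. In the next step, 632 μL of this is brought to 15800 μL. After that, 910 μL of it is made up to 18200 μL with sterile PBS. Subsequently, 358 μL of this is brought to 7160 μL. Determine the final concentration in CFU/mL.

0.766 CFU/mL

Overall dilution factor = 6.006 × 5 × 10 × 25 × 20 × 20 = 3.00 × 10⁶.
2.30 × 10⁶ CFU/mL / 3.00 × 10⁶ = 0.766 CFU/mL.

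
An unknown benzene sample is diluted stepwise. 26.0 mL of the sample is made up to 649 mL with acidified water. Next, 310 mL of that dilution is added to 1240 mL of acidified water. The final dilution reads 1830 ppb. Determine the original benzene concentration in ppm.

Overall dilution factor = 24.96 × 5 = 125.
Original = 1830 ppb × 125 = 2.28 × 10⁵ ppb = 228 ppm.

228 ppm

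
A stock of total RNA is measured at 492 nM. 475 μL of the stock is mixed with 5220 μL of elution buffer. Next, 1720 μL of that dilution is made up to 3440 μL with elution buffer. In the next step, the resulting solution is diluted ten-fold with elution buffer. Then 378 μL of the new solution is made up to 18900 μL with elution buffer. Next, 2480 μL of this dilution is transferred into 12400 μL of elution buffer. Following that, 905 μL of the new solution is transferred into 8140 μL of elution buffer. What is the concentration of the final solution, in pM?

0.684 pM

Overall dilution factor = 11.99 × 2 × 10 × 50 × 6 × 9.994 = 7.19 × 10⁵.
492 nM / 7.19 × 10⁵ = 6.84 × 10⁻⁴ nM = 0.684 pM.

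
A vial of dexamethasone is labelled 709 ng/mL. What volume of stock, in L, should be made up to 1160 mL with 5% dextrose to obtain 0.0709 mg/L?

0.116 L

0.0709 mg/L = 70.9 ng/mL.
V₁ = C₂V₂/C₁ = 70.9 × 1160 / 709 = 116 mL = 0.116 L.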